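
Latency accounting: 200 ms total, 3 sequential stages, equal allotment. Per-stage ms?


Formula: per_stage = total_budget / stages
per_stage = 200 / 3
per_stage = 66.67 ms

66.67 ms


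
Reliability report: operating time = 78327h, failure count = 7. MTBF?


Formula: MTBF = Total operating time / Number of failures
MTBF = 78327 / 7
MTBF = 11189.57 hours

11189.57 hours


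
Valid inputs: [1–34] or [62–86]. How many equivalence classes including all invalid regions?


Valid ranges: [1,34] and [62,86]
Class 1: x < 1 — invalid
Class 2: 1 ≤ x ≤ 34 — valid
Class 3: 34 < x < 62 — invalid (gap between ranges)
Class 4: 62 ≤ x ≤ 86 — valid
Class 5: x > 86 — invalid
Total equivalence classes: 5

5 equivalence classes


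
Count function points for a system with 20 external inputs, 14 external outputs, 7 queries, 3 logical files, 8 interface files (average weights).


UFP = EI*4 + EO*5 + EQ*4 + ILF*10 + EIF*7
UFP = 20*4 + 14*5 + 7*4 + 3*10 + 8*7
UFP = 80 + 70 + 28 + 30 + 56
UFP = 264

264


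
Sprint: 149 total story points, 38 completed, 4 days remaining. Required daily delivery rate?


Formula: Required rate = Remaining points / Days left
Remaining = 149 - 38 = 111 points
Required rate = 111 / 4 = 27.75 points/day

27.75 points/day


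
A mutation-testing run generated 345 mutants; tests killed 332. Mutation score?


Mutation score = killed / total * 100
Mutation score = 332 / 345 * 100
Mutation score = 96.23%

96.23%


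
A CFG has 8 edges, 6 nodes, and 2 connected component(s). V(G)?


Formula: V(G) = E - N + 2P
V(G) = 8 - 6 + 2*2
V(G) = 2 + 4
V(G) = 6

6


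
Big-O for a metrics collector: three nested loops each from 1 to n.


Reasoning: three levels of nesting over n
Complexity: O(n^3)

O(n^3)


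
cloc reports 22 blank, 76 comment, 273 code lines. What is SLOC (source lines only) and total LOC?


Total LOC = blank + comment + code
Total LOC = 22 + 76 + 273 = 371
SLOC (source only) = code = 273

Total LOC: 371, SLOC: 273


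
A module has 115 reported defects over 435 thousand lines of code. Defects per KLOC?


Defect density = defects / KLOC
Defect density = 115 / 435
Defect density = 0.264 defects/KLOC

0.264 defects/KLOC


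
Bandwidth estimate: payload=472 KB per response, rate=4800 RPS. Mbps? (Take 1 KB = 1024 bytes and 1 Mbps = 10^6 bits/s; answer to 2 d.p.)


Formula: Mbps = payload_bytes * RPS * 8 / 1e6
Payload per request = 472 KB = 472 * 1024 = 483328 bytes
Total bytes/sec = 483328 * 4800 = 2319974400
Total bits/sec = 2319974400 * 8 = 18559795200
Mbps = 18559795200 / 1e6 = 18559.8

18559.8 Mbps


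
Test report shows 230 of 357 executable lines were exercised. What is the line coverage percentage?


Coverage = covered / total * 100
Coverage = 230 / 357 * 100
Coverage = 64.43%

64.43%


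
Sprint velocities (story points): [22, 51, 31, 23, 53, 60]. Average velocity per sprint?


Formula: Avg velocity = Total points / Number of sprints
Points: [22, 51, 31, 23, 53, 60]
Sum = 22 + 51 + 31 + 23 + 53 + 60 = 240
Avg velocity = 240 / 6 = 40.0 points/sprint

40.0 points/sprint


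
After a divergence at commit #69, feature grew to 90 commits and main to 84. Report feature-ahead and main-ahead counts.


Common ancestor: commit #69
feature commits after divergence: 90 - 69 = 21
main commits after divergence: 84 - 69 = 15
feature is 21 commits ahead of main
main is 15 commits ahead of feature

feature ahead: 21, main ahead: 15


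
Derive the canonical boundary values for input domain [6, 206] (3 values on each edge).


Range: [6, 206]
Boundaries: just below min, min, min+1, max-1, max, just above max
Values: [5, 6, 7, 205, 206, 207]

[5, 6, 7, 205, 206, 207]


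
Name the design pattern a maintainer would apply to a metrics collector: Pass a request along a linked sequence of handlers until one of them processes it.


This matches the Chain of Responsibility pattern

Chain of Responsibility


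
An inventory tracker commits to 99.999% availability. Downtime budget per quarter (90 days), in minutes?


Formula: allowed downtime = period * (100 - SLA) / 100
Period (quarter (90 days)) = 129600 minutes
Unavailability fraction = (100 - 99.999) / 100
Allowed downtime = 129600 * (100 - 99.999) / 100
Allowed downtime = 1.296 minutes

1.296 minutes


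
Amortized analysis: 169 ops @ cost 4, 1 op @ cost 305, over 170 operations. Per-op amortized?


Formula: Amortized cost = Total cost / Operations
Total cost = (169 * 4) + (1 * 305)
Total cost = 676 + 305 = 981
Amortized = 981 / 170 = 5.7706

5.7706


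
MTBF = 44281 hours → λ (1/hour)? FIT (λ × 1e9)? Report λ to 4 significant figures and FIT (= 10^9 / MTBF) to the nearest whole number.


Formula: λ = 1 / MTBF; FIT = λ × 1e9 = 1e9 / MTBF
λ = 1 / 44281 ≈ 2.258e-05 failures/hour
FIT = 1e9 / 44281 ≈ 22583 failures per 1e9 hours (nearest whole number)

λ = 2.258e-05 /h, FIT = 22583


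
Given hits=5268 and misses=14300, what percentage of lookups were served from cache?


Formula: hit rate = hits / (hits + misses) * 100
hit rate = 5268 / (5268 + 14300) * 100
hit rate = 5268 / 19568 * 100
hit rate = 26.92%

26.92%


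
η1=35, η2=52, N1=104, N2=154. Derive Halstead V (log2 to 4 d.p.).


Formula: V = N * log2(η), where N = N1 + N2 and η = η1 + η2
η = 35 + 52 = 87
N = 104 + 154 = 258
log2(87) ≈ 6.4429
V = 258 * 6.4429 = 1662.27

1662.27


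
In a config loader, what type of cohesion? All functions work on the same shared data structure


Reasoning: Functions share data
Type: Communicational cohesion

Communicational cohesion


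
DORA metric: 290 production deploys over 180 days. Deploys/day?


Formula: deployments per day = releases / days
= 290 / 180
= 1.611 deploys/day
(equivalently, 11.28 deploys/week)

1.611 deploys/day


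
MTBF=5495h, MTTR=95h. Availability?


Availability = MTBF / (MTBF + MTTR)
Availability = 5495 / (5495 + 95)
Availability = 5495 / 5590
Availability = 98.3005%

98.3005%


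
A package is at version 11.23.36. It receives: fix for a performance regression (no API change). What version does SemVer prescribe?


Current: 11.23.36
Change category: 'fix for a performance regression (no API change)' → patch bump
SemVer rule: patch bump → increment PATCH (MAJOR and MINOR unchanged)
New: 11.23.37

11.23.37


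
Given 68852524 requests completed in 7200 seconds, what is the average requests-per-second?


Formula: throughput = requests / seconds
throughput = 68852524 / 7200
throughput = 9562.85 requests/second

9562.85 requests/second


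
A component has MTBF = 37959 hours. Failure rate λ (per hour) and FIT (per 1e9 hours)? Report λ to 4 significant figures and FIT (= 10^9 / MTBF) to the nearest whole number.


Formula: λ = 1 / MTBF; FIT = λ × 1e9 = 1e9 / MTBF
λ = 1 / 37959 ≈ 2.634e-05 failures/hour
FIT = 1e9 / 37959 ≈ 26344 failures per 1e9 hours (nearest whole number)

λ = 2.634e-05 /h, FIT = 26344


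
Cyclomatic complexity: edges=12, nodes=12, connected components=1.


Formula: V(G) = E - N + 2P
V(G) = 12 - 12 + 2*1
V(G) = 0 + 2
V(G) = 2

2


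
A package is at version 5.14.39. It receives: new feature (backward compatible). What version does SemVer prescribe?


Current: 5.14.39
Change category: 'new feature (backward compatible)' → minor bump
SemVer rule: minor bump → increment MINOR, reset PATCH to 0 (MAJOR unchanged)
New: 5.15.0

5.15.0


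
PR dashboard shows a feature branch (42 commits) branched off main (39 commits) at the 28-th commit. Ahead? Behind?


Common ancestor: commit #28
feature commits after divergence: 42 - 28 = 14
main commits after divergence: 39 - 28 = 11
feature is 14 commits ahead of main
main is 11 commits ahead of feature

feature ahead: 14, main ahead: 11


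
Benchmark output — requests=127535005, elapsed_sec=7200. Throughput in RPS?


Formula: throughput = requests / seconds
throughput = 127535005 / 7200
throughput = 17713.2 requests/second

17713.2 requests/second


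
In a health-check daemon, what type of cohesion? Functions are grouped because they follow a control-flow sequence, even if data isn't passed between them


Reasoning: Grouped by order of execution within a routine, not by data flow
Type: Procedural cohesion

Procedural cohesion


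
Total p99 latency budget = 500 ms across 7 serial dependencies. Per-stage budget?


Formula: per_stage = total_budget / stages
per_stage = 500 / 7
per_stage = 71.43 ms

71.43 ms


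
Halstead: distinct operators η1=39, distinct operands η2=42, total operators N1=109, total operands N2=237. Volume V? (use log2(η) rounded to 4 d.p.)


Formula: V = N * log2(η), where N = N1 + N2 and η = η1 + η2
η = 39 + 42 = 81
N = 109 + 237 = 346
log2(81) ≈ 6.3399
V = 346 * 6.3399 = 2193.61

2193.61


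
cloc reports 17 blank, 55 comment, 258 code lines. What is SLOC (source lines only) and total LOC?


Total LOC = blank + comment + code
Total LOC = 17 + 55 + 258 = 330
SLOC (source only) = code = 258

Total LOC: 330, SLOC: 258


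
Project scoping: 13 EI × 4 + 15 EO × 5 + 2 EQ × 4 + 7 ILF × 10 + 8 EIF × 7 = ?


UFP = EI*4 + EO*5 + EQ*4 + ILF*10 + EIF*7
UFP = 13*4 + 15*5 + 2*4 + 7*10 + 8*7
UFP = 52 + 75 + 8 + 70 + 56
UFP = 261

261


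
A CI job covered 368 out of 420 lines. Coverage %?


Coverage = covered / total * 100
Coverage = 368 / 420 * 100
Coverage = 87.62%

87.62%


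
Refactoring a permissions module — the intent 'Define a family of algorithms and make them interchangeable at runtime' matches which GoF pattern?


This matches the Strategy pattern

Strategy


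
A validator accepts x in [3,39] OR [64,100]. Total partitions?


Valid ranges: [3,39] and [64,100]
Class 1: x < 3 — invalid
Class 2: 3 ≤ x ≤ 39 — valid
Class 3: 39 < x < 64 — invalid (gap between ranges)
Class 4: 64 ≤ x ≤ 100 — valid
Class 5: x > 100 — invalid
Total equivalence classes: 5

5 equivalence classes


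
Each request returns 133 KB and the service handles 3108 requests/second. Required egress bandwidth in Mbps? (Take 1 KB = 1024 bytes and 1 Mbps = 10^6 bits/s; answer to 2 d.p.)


Formula: Mbps = payload_bytes * RPS * 8 / 1e6
Payload per request = 133 KB = 133 * 1024 = 136192 bytes
Total bytes/sec = 136192 * 3108 = 423284736
Total bits/sec = 423284736 * 8 = 3386277888
Mbps = 3386277888 / 1e6 = 3386.28

3386.28 Mbps


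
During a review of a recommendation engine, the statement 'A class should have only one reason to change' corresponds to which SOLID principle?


This describes the Single Responsibility Principle (SRP)

Single Responsibility Principle (SRP)


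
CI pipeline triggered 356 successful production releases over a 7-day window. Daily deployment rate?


Formula: deployments per day = releases / days
= 356 / 7
= 50.857 deploys/day
(equivalently, 356.0 deploys/week)

50.857 deploys/day


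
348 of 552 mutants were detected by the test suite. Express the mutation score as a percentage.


Mutation score = killed / total * 100
Mutation score = 348 / 552 * 100
Mutation score = 63.04%

63.04%


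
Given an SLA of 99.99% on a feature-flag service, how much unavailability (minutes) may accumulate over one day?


Formula: allowed downtime = period * (100 - SLA) / 100
Period (day) = 1440 minutes
Unavailability fraction = (100 - 99.99) / 100
Allowed downtime = 1440 * (100 - 99.99) / 100
Allowed downtime = 0.144 minutes

0.144 minutes


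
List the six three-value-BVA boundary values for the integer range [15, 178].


Range: [15, 178]
Boundaries: just below min, min, min+1, max-1, max, just above max
Values: [14, 15, 16, 177, 178, 179]

[14, 15, 16, 177, 178, 179]


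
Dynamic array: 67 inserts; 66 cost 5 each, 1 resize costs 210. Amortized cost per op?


Formula: Amortized cost = Total cost / Operations
Total cost = (66 * 5) + (1 * 210)
Total cost = 330 + 210 = 540
Amortized = 540 / 67 = 8.0597

8.0597


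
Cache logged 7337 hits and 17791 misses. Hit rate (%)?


Formula: hit rate = hits / (hits + misses) * 100
hit rate = 7337 / (7337 + 17791) * 100
hit rate = 7337 / 25128 * 100
hit rate = 29.2%

29.2%


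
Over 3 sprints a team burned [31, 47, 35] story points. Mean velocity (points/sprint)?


Formula: Avg velocity = Total points / Number of sprints
Points: [31, 47, 35]
Sum = 31 + 47 + 35 = 113
Avg velocity = 113 / 3 = 37.67 points/sprint

37.67 points/sprint


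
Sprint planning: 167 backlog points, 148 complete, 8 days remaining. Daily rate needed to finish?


Formula: Required rate = Remaining points / Days left
Remaining = 167 - 148 = 19 points
Required rate = 19 / 8 = 2.38 points/day

2.38 points/day


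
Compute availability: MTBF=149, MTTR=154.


Availability = MTBF / (MTBF + MTTR)
Availability = 149 / (149 + 154)
Availability = 149 / 303
Availability = 49.1749%

49.1749%


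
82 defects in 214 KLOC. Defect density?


Defect density = defects / KLOC
Defect density = 82 / 214
Defect density = 0.383 defects/KLOC

0.383 defects/KLOC


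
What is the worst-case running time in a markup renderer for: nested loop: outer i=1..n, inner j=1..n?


Reasoning: n iterations times n iterations
Complexity: O(n^2)

O(n^2)


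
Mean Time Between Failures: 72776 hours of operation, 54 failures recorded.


Formula: MTBF = Total operating time / Number of failures
MTBF = 72776 / 54
MTBF = 1347.7 hours

1347.7 hours


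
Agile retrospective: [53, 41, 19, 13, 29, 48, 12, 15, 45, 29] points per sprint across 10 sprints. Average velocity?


Formula: Avg velocity = Total points / Number of sprints
Points: [53, 41, 19, 13, 29, 48, 12, 15, 45, 29]
Sum = 53 + 41 + 19 + 13 + 29 + 48 + 12 + 15 + 45 + 29 = 304
Avg velocity = 304 / 10 = 30.4 points/sprint

30.4 points/sprint


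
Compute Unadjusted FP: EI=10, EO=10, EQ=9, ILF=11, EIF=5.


UFP = EI*4 + EO*5 + EQ*4 + ILF*10 + EIF*7
UFP = 10*4 + 10*5 + 9*4 + 11*10 + 5*7
UFP = 40 + 50 + 36 + 110 + 35
UFP = 271

271


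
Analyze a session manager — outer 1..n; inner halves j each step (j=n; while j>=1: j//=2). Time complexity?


Reasoning: n times log n
Complexity: O(n log n)

O(n log n)


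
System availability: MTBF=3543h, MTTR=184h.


Availability = MTBF / (MTBF + MTTR)
Availability = 3543 / (3543 + 184)
Availability = 3543 / 3727
Availability = 95.0631%

95.0631%


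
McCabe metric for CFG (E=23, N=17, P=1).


Formula: V(G) = E - N + 2P
V(G) = 23 - 17 + 2*1
V(G) = 6 + 2
V(G) = 8

8


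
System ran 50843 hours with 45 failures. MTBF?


Formula: MTBF = Total operating time / Number of failures
MTBF = 50843 / 45
MTBF = 1129.84 hours

1129.84 hours


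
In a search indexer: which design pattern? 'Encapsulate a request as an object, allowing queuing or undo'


This matches the Command pattern

Command


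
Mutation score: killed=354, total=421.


Mutation score = killed / total * 100
Mutation score = 354 / 421 * 100
Mutation score = 84.09%

84.09%


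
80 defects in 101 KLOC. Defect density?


Defect density = defects / KLOC
Defect density = 80 / 101
Defect density = 0.792 defects/KLOC

0.792 defects/KLOC


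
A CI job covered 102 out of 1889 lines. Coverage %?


Coverage = covered / total * 100
Coverage = 102 / 1889 * 100
Coverage = 5.4%

5.4%


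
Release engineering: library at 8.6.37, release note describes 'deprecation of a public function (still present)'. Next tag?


Current: 8.6.37
Change category: 'deprecation of a public function (still present)' → minor bump
SemVer rule: minor bump → increment MINOR, reset PATCH to 0 (MAJOR unchanged)
New: 8.7.0

8.7.0


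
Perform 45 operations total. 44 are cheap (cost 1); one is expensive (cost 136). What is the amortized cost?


Formula: Amortized cost = Total cost / Operations
Total cost = (44 * 1) + (1 * 136)
Total cost = 44 + 136 = 180
Amortized = 180 / 45 = 4.0

4.0


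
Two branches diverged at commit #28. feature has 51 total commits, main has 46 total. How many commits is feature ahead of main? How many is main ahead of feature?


Common ancestor: commit #28
feature commits after divergence: 51 - 28 = 23
main commits after divergence: 46 - 28 = 18
feature is 23 commits ahead of main
main is 18 commits ahead of feature

feature ahead: 23, main ahead: 18


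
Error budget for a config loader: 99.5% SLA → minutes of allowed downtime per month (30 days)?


Formula: allowed downtime = period * (100 - SLA) / 100
Period (month (30 days)) = 43200 minutes
Unavailability fraction = (100 - 99.5) / 100
Allowed downtime = 43200 * (100 - 99.5) / 100
Allowed downtime = 216.0 minutes

216.0 minutes


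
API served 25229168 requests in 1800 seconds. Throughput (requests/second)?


Formula: throughput = requests / seconds
throughput = 25229168 / 1800
throughput = 14016.2 requests/second

14016.2 requests/second


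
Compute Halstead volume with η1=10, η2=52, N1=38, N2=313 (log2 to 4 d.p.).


Formula: V = N * log2(η), where N = N1 + N2 and η = η1 + η2
η = 10 + 52 = 62
N = 38 + 313 = 351
log2(62) ≈ 5.9542
V = 351 * 5.9542 = 2089.92

2089.92


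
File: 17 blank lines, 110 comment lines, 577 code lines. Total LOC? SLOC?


Total LOC = blank + comment + code
Total LOC = 17 + 110 + 577 = 704
SLOC (source only) = code = 577

Total LOC: 704, SLOC: 577


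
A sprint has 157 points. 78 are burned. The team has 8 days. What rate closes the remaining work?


Formula: Required rate = Remaining points / Days left
Remaining = 157 - 78 = 79 points
Required rate = 79 / 8 = 9.88 points/day

9.88 points/day


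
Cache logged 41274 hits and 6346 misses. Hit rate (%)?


Formula: hit rate = hits / (hits + misses) * 100
hit rate = 41274 / (41274 + 6346) * 100
hit rate = 41274 / 47620 * 100
hit rate = 86.67%

86.67%


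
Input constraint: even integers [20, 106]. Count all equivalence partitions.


Constraint: even integers in [20, 106]
Class 1: x < 20 — out-of-range invalid
Class 2: x in [20,106] but odd — wrong type invalid
Class 3: x in [20,106] and even — valid
Class 4: x > 106 — out-of-range invalid
Total equivalence classes: 4

4 equivalence classes


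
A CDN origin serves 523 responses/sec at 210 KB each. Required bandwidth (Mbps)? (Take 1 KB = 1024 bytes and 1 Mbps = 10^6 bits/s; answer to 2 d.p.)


Formula: Mbps = payload_bytes * RPS * 8 / 1e6
Payload per request = 210 KB = 210 * 1024 = 215040 bytes
Total bytes/sec = 215040 * 523 = 112465920
Total bits/sec = 112465920 * 8 = 899727360
Mbps = 899727360 / 1e6 = 899.73

899.73 Mbps


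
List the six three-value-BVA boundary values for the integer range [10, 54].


Range: [10, 54]
Boundaries: just below min, min, min+1, max-1, max, just above max
Values: [9, 10, 11, 53, 54, 55]

[9, 10, 11, 53, 54, 55]


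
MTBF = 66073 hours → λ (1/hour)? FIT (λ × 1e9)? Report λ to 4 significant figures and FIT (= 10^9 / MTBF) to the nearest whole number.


Formula: λ = 1 / MTBF; FIT = λ × 1e9 = 1e9 / MTBF
λ = 1 / 66073 ≈ 1.513e-05 failures/hour
FIT = 1e9 / 66073 ≈ 15135 failures per 1e9 hours (nearest whole number)

λ = 1.513e-05 /h, FIT = 15135


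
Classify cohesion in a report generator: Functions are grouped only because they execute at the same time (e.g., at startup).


Reasoning: Related by timing only
Type: Temporal cohesion

Temporal cohesion


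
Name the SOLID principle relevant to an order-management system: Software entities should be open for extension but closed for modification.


This describes the Open/Closed Principle (OCP)

Open/Closed Principle (OCP)


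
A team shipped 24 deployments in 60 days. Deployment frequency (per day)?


Formula: deployments per day = releases / days
= 24 / 60
= 0.4 deploys/day
(equivalently, 2.8 deploys/week)

0.4 deploys/day


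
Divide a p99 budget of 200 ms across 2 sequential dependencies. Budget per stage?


Formula: per_stage = total_budget / stages
per_stage = 200 / 2
per_stage = 100.0 ms

100.0 ms


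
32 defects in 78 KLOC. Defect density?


Defect density = defects / KLOC
Defect density = 32 / 78
Defect density = 0.41 defects/KLOC

0.41 defects/KLOC


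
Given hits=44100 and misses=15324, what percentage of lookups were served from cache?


Formula: hit rate = hits / (hits + misses) * 100
hit rate = 44100 / (44100 + 15324) * 100
hit rate = 44100 / 59424 * 100
hit rate = 74.21%

74.21%


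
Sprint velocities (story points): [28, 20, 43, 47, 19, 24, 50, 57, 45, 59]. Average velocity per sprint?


Formula: Avg velocity = Total points / Number of sprints
Points: [28, 20, 43, 47, 19, 24, 50, 57, 45, 59]
Sum = 28 + 20 + 43 + 47 + 19 + 24 + 50 + 57 + 45 + 59 = 392
Avg velocity = 392 / 10 = 39.2 points/sprint

39.2 points/sprint


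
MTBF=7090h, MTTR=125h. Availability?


Availability = MTBF / (MTBF + MTTR)
Availability = 7090 / (7090 + 125)
Availability = 7090 / 7215
Availability = 98.2675%

98.2675%


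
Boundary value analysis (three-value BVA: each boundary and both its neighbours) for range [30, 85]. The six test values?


Range: [30, 85]
Boundaries: just below min, min, min+1, max-1, max, just above max
Values: [29, 30, 31, 84, 85, 86]

[29, 30, 31, 84, 85, 86]


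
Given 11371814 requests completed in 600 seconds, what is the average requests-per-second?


Formula: throughput = requests / seconds
throughput = 11371814 / 600
throughput = 18953.02 requests/second

18953.02 requests/second


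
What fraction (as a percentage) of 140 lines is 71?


Coverage = covered / total * 100
Coverage = 71 / 140 * 100
Coverage = 50.71%

50.71%


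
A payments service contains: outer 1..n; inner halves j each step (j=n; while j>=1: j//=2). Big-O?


Reasoning: n times log n
Complexity: O(n log n)

O(n log n)


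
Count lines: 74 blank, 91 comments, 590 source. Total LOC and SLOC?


Total LOC = blank + comment + code
Total LOC = 74 + 91 + 590 = 755
SLOC (source only) = code = 590

Total LOC: 755, SLOC: 590


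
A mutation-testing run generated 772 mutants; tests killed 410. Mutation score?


Mutation score = killed / total * 100
Mutation score = 410 / 772 * 100
Mutation score = 53.11%

53.11%


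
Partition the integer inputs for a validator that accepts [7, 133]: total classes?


Valid range: [7, 133]
Class 1: x < 7 — invalid
Class 2: 7 ≤ x ≤ 133 — valid
Class 3: x > 133 — invalid
Total equivalence classes: 3

3 equivalence classes


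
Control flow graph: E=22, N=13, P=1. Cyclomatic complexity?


Formula: V(G) = E - N + 2P
V(G) = 22 - 13 + 2*1
V(G) = 9 + 2
V(G) = 11

11


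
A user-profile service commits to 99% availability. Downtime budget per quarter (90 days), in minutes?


Formula: allowed downtime = period * (100 - SLA) / 100
Period (quarter (90 days)) = 129600 minutes
Unavailability fraction = (100 - 99.0) / 100
Allowed downtime = 129600 * (100 - 99.0) / 100
Allowed downtime = 1296.0 minutes

1296.0 minutes


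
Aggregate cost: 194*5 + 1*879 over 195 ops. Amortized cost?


Formula: Amortized cost = Total cost / Operations
Total cost = (194 * 5) + (1 * 879)
Total cost = 970 + 879 = 1849
Amortized = 1849 / 195 = 9.4821

9.4821


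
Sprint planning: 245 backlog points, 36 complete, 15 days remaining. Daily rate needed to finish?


Formula: Required rate = Remaining points / Days left
Remaining = 245 - 36 = 209 points
Required rate = 209 / 15 = 13.93 points/day

13.93 points/day


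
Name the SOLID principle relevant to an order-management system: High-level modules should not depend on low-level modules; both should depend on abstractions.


This describes the Dependency Inversion Principle (DIP)

Dependency Inversion Principle (DIP)


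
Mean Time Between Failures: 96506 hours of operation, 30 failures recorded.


Formula: MTBF = Total operating time / Number of failures
MTBF = 96506 / 30
MTBF = 3216.87 hours

3216.87 hours


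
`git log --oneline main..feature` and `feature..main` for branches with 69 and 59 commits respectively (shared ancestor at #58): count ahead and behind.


Common ancestor: commit #58
feature commits after divergence: 69 - 58 = 11
main commits after divergence: 59 - 58 = 1
feature is 11 commits ahead of main
main is 1 commits ahead of feature

feature ahead: 11, main ahead: 1


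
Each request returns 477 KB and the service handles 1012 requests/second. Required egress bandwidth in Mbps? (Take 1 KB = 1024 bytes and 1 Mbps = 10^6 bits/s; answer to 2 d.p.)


Formula: Mbps = payload_bytes * RPS * 8 / 1e6
Payload per request = 477 KB = 477 * 1024 = 488448 bytes
Total bytes/sec = 488448 * 1012 = 494309376
Total bits/sec = 494309376 * 8 = 3954475008
Mbps = 3954475008 / 1e6 = 3954.48

3954.48 Mbps


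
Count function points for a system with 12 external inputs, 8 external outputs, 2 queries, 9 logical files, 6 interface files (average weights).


UFP = EI*4 + EO*5 + EQ*4 + ILF*10 + EIF*7
UFP = 12*4 + 8*5 + 2*4 + 9*10 + 6*7
UFP = 48 + 40 + 8 + 90 + 42
UFP = 228

228


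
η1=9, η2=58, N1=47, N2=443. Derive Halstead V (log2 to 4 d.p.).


Formula: V = N * log2(η), where N = N1 + N2 and η = η1 + η2
η = 9 + 58 = 67
N = 47 + 443 = 490
log2(67) ≈ 6.0661
V = 490 * 6.0661 = 2972.39

2972.39


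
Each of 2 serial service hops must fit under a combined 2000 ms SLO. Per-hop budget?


Formula: per_stage = total_budget / stages
per_stage = 2000 / 2
per_stage = 1000.0 ms

1000.0 ms


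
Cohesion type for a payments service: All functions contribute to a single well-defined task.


Reasoning: Best: single purpose
Type: Functional cohesion

Functional cohesion


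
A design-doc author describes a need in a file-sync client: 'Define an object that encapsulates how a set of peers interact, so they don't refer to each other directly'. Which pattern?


This matches the Mediator pattern

Mediator


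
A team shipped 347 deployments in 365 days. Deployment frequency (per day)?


Formula: deployments per day = releases / days
= 347 / 365
= 0.951 deploys/day
(equivalently, 6.65 deploys/week)

0.951 deploys/day


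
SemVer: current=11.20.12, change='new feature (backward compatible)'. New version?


Current: 11.20.12
Change category: 'new feature (backward compatible)' → minor bump
SemVer rule: minor bump → increment MINOR, reset PATCH to 0 (MAJOR unchanged)
New: 11.21.0

11.21.0


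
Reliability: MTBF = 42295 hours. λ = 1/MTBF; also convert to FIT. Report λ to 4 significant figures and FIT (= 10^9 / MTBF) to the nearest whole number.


Formula: λ = 1 / MTBF; FIT = λ × 1e9 = 1e9 / MTBF
λ = 1 / 42295 ≈ 2.364e-05 failures/hour
FIT = 1e9 / 42295 ≈ 23643 failures per 1e9 hours (nearest whole number)

λ = 2.364e-05 /h, FIT = 23643


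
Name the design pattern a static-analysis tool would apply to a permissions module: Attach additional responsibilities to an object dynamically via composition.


This matches the Decorator pattern

Decorator


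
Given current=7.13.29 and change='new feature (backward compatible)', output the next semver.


Current: 7.13.29
Change category: 'new feature (backward compatible)' → minor bump
SemVer rule: minor bump → increment MINOR, reset PATCH to 0 (MAJOR unchanged)
New: 7.14.0

7.14.0


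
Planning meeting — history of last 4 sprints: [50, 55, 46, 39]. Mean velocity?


Formula: Avg velocity = Total points / Number of sprints
Points: [50, 55, 46, 39]
Sum = 50 + 55 + 46 + 39 = 190
Avg velocity = 190 / 4 = 47.5 points/sprint

47.5 points/sprint


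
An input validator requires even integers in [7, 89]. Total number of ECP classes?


Constraint: even integers in [7, 89]
Class 1: x < 7 — out-of-range invalid
Class 2: x in [7,89] but odd — wrong type invalid
Class 3: x in [7,89] and even — valid
Class 4: x > 89 — out-of-range invalid
Total equivalence classes: 4

4 equivalence classes


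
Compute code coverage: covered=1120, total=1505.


Coverage = covered / total * 100
Coverage = 1120 / 1505 * 100
Coverage = 74.42%

74.42%


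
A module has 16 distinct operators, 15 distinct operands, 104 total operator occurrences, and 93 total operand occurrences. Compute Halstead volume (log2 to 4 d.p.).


Formula: V = N * log2(η), where N = N1 + N2 and η = η1 + η2
η = 16 + 15 = 31
N = 104 + 93 = 197
log2(31) ≈ 4.9542
V = 197 * 4.9542 = 975.98

975.98


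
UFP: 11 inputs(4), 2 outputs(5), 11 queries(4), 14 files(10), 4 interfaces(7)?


UFP = EI*4 + EO*5 + EQ*4 + ILF*10 + EIF*7
UFP = 11*4 + 2*5 + 11*4 + 14*10 + 4*7
UFP = 44 + 10 + 44 + 140 + 28
UFP = 266

266


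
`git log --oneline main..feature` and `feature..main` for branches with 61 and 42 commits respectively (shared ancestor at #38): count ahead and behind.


Common ancestor: commit #38
feature commits after divergence: 61 - 38 = 23
main commits after divergence: 42 - 38 = 4
feature is 23 commits ahead of main
main is 4 commits ahead of feature

feature ahead: 23, main ahead: 4


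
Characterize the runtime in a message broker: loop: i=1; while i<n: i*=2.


Reasoning: i doubles each step so iterations are log2(n)
Complexity: O(log n)

O(log n)


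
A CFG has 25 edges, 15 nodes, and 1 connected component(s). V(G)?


Formula: V(G) = E - N + 2P
V(G) = 25 - 15 + 2*1
V(G) = 10 + 2
V(G) = 12

12


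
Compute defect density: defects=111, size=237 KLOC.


Defect density = defects / KLOC
Defect density = 111 / 237
Defect density = 0.468 defects/KLOC

0.468 defects/KLOC


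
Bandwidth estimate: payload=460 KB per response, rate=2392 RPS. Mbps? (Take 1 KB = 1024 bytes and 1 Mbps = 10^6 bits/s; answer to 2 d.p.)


Formula: Mbps = payload_bytes * RPS * 8 / 1e6
Payload per request = 460 KB = 460 * 1024 = 471040 bytes
Total bytes/sec = 471040 * 2392 = 1126727680
Total bits/sec = 1126727680 * 8 = 9013821440
Mbps = 9013821440 / 1e6 = 9013.82

9013.82 Mbps


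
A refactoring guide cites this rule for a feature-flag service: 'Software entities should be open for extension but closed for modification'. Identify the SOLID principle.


This describes the Open/Closed Principle (OCP)

Open/Closed Principle (OCP)


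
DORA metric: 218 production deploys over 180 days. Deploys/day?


Formula: deployments per day = releases / days
= 218 / 180
= 1.211 deploys/day
(equivalently, 8.48 deploys/week)

1.211 deploys/day


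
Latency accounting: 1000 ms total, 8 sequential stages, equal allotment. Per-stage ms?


Formula: per_stage = total_budget / stages
per_stage = 1000 / 8
per_stage = 125.0 ms

125.0 ms


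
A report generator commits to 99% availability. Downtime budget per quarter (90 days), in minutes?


Formula: allowed downtime = period * (100 - SLA) / 100
Period (quarter (90 days)) = 129600 minutes
Unavailability fraction = (100 - 99.0) / 100
Allowed downtime = 129600 * (100 - 99.0) / 100
Allowed downtime = 1296.0 minutes

1296.0 minutes


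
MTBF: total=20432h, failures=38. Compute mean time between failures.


Formula: MTBF = Total operating time / Number of failures
MTBF = 20432 / 38
MTBF = 537.68 hours

537.68 hours


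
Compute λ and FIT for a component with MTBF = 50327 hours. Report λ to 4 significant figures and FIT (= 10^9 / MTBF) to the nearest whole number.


Formula: λ = 1 / MTBF; FIT = λ × 1e9 = 1e9 / MTBF
λ = 1 / 50327 ≈ 1.987e-05 failures/hour
FIT = 1e9 / 50327 ≈ 19870 failures per 1e9 hours (nearest whole number)

λ = 1.987e-05 /h, FIT = 19870


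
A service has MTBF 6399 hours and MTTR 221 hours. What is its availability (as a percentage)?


Availability = MTBF / (MTBF + MTTR)
Availability = 6399 / (6399 + 221)
Availability = 6399 / 6620
Availability = 96.6616%

96.6616%


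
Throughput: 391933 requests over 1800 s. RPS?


Formula: throughput = requests / seconds
throughput = 391933 / 1800
throughput = 217.74 requests/second

217.74 requests/second


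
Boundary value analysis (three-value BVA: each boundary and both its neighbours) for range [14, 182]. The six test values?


Range: [14, 182]
Boundaries: just below min, min, min+1, max-1, max, just above max
Values: [13, 14, 15, 181, 182, 183]

[13, 14, 15, 181, 182, 183]


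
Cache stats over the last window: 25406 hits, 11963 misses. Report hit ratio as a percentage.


Formula: hit rate = hits / (hits + misses) * 100
hit rate = 25406 / (25406 + 11963) * 100
hit rate = 25406 / 37369 * 100
hit rate = 67.99%

67.99%


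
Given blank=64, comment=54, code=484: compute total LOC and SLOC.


Total LOC = blank + comment + code
Total LOC = 64 + 54 + 484 = 602
SLOC (source only) = code = 484

Total LOC: 602, SLOC: 484


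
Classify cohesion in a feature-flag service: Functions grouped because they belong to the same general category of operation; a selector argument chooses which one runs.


Reasoning: Grouped by category of activity, not by data or sequence
Type: Logical cohesion

Logical cohesion


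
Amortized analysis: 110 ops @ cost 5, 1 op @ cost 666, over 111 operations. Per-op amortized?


Formula: Amortized cost = Total cost / Operations
Total cost = (110 * 5) + (1 * 666)
Total cost = 550 + 666 = 1216
Amortized = 1216 / 111 = 10.955

10.955


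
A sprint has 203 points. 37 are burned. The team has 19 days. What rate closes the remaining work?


Formula: Required rate = Remaining points / Days left
Remaining = 203 - 37 = 166 points
Required rate = 166 / 19 = 8.74 points/day

8.74 points/day


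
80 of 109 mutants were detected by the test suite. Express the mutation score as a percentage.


Mutation score = killed / total * 100
Mutation score = 80 / 109 * 100
Mutation score = 73.39%

73.39%


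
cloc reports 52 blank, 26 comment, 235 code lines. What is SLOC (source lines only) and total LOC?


Total LOC = blank + comment + code
Total LOC = 52 + 26 + 235 = 313
SLOC (source only) = code = 235

Total LOC: 313, SLOC: 235


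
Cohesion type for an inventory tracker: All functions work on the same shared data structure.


Reasoning: Functions share data
Type: Communicational cohesion

Communicational cohesion


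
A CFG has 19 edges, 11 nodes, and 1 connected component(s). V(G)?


Formula: V(G) = E - N + 2P
V(G) = 19 - 11 + 2*1
V(G) = 8 + 2
V(G) = 10

10


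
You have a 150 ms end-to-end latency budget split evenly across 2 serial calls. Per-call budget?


Formula: per_stage = total_budget / stages
per_stage = 150 / 2
per_stage = 75.0 ms

75.0 ms


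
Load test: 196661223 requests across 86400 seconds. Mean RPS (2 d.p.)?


Formula: throughput = requests / seconds
throughput = 196661223 / 86400
throughput = 2276.17 requests/second

2276.17 requests/second


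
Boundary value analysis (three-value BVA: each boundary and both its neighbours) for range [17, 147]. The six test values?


Range: [17, 147]
Boundaries: just below min, min, min+1, max-1, max, just above max
Values: [16, 17, 18, 146, 147, 148]

[16, 17, 18, 146, 147, 148]


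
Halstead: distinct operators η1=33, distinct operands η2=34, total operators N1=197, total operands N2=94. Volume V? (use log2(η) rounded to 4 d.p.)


Formula: V = N * log2(η), where N = N1 + N2 and η = η1 + η2
η = 33 + 34 = 67
N = 197 + 94 = 291
log2(67) ≈ 6.0661
V = 291 * 6.0661 = 1765.24

1765.24


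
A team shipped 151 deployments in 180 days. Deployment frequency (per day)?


Formula: deployments per day = releases / days
= 151 / 180
= 0.839 deploys/day
(equivalently, 5.87 deploys/week)

0.839 deploys/day


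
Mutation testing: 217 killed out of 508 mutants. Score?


Mutation score = killed / total * 100
Mutation score = 217 / 508 * 100
Mutation score = 42.72%

42.72%


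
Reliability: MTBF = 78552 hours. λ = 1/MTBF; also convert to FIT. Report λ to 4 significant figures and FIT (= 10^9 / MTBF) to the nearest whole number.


Formula: λ = 1 / MTBF; FIT = λ × 1e9 = 1e9 / MTBF
λ = 1 / 78552 ≈ 1.273e-05 failures/hour
FIT = 1e9 / 78552 ≈ 12730 failures per 1e9 hours (nearest whole number)

λ = 1.273e-05 /h, FIT = 12730


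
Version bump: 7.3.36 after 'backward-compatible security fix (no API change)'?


Current: 7.3.36
Change category: 'backward-compatible security fix (no API change)' → patch bump
SemVer rule: patch bump → increment PATCH (MAJOR and MINOR unchanged)
New: 7.3.37

7.3.37


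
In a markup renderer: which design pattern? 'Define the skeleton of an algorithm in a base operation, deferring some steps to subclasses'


This matches the Template Method pattern

Template Method


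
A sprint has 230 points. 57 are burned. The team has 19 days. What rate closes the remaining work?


Formula: Required rate = Remaining points / Days left
Remaining = 230 - 57 = 173 points
Required rate = 173 / 19 = 9.11 points/day

9.11 points/day


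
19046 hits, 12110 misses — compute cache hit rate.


Formula: hit rate = hits / (hits + misses) * 100
hit rate = 19046 / (19046 + 12110) * 100
hit rate = 19046 / 31156 * 100
hit rate = 61.13%

61.13%


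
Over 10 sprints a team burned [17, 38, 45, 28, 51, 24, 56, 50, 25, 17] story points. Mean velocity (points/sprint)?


Formula: Avg velocity = Total points / Number of sprints
Points: [17, 38, 45, 28, 51, 24, 56, 50, 25, 17]
Sum = 17 + 38 + 45 + 28 + 51 + 24 + 56 + 50 + 25 + 17 = 351
Avg velocity = 351 / 10 = 35.1 points/sprint

35.1 points/sprint


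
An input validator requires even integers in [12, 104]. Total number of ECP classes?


Constraint: even integers in [12, 104]
Class 1: x < 12 — out-of-range invalid
Class 2: x in [12,104] but odd — wrong type invalid
Class 3: x in [12,104] and even — valid
Class 4: x > 104 — out-of-range invalid
Total equivalence classes: 4

4 equivalence classes


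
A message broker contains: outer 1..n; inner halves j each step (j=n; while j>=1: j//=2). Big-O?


Reasoning: n times log n
Complexity: O(n log n)

O(n log n)


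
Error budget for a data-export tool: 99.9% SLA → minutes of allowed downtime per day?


Formula: allowed downtime = period * (100 - SLA) / 100
Period (day) = 1440 minutes
Unavailability fraction = (100 - 99.9) / 100
Allowed downtime = 1440 * (100 - 99.9) / 100
Allowed downtime = 1.44 minutes

1.44 minutes


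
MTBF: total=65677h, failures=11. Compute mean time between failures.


Formula: MTBF = Total operating time / Number of failures
MTBF = 65677 / 11
MTBF = 5970.64 hours

5970.64 hours


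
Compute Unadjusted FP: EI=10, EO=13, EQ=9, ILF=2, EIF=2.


UFP = EI*4 + EO*5 + EQ*4 + ILF*10 + EIF*7
UFP = 10*4 + 13*5 + 9*4 + 2*10 + 2*7
UFP = 40 + 65 + 36 + 20 + 14
UFP = 175

175


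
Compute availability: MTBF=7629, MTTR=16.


Availability = MTBF / (MTBF + MTTR)
Availability = 7629 / (7629 + 16)
Availability = 7629 / 7645
Availability = 99.7907%

99.7907%


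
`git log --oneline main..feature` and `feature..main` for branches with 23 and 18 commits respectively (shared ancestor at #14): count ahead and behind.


Common ancestor: commit #14
feature commits after divergence: 23 - 14 = 9
main commits after divergence: 18 - 14 = 4
feature is 9 commits ahead of main
main is 4 commits ahead of feature

feature ahead: 9, main ahead: 4


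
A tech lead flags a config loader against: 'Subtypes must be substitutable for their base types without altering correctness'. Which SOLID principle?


This describes the Liskov Substitution Principle (LSP)

Liskov Substitution Principle (LSP)


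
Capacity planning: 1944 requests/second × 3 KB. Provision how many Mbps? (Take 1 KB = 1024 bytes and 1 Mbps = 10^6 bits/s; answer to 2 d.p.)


Formula: Mbps = payload_bytes * RPS * 8 / 1e6
Payload per request = 3 KB = 3 * 1024 = 3072 bytes
Total bytes/sec = 3072 * 1944 = 5971968
Total bits/sec = 5971968 * 8 = 47775744
Mbps = 47775744 / 1e6 = 47.78

47.78 Mbps


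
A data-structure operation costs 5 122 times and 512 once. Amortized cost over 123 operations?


Formula: Amortized cost = Total cost / Operations
Total cost = (122 * 5) + (1 * 512)
Total cost = 610 + 512 = 1122
Amortized = 1122 / 123 = 9.122

9.122
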